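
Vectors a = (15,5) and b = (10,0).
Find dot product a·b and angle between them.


a·b = 15*10 + 5*0 = 150 + 0 = 150
|a| = sqrt(225+25) = 15.8114
|b| = sqrt(100+0) = 10.0000
cos(theta) = 150/(sqrt(250)*sqrt(100)) = 150/sqrt(25000) = 0.948683
theta = arccos(150/sqrt(25000)) = 18.4349 degrees

a·b = 150, theta = 18.4349 deg


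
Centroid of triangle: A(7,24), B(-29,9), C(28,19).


Gx = (7- 29+28)/3 = 6/3 = 2.0000
Gy = (24+9+19)/3 = 52/3 = 17.3333

G = (2.0000, 17.3333)


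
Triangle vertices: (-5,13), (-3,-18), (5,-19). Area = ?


-5*(-18+ 19) = -5
-3*(-19-13) = 96
5*(13+ 18) = 155
sum = 246
Area = |246|/2 = 123.0000

123.0000 sq units


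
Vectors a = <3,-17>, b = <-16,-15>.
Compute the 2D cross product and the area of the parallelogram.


cross = 3*(-15) + 17*(-16) = -45 - 272 = -317
Parallelogram area = |-317| = 317

cross = -317, parallelogram area = 317


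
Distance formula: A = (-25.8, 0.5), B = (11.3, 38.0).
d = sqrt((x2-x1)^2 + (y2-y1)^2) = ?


dx = 11.3 + 25.8 = 37.1
dy = 38.0 - 0.5 = 37.5
d = sqrt(1376.41 + 1406.25) = sqrt(2782.66) = 52.7509

52.7509


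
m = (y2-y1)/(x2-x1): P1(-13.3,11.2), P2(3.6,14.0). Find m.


dy = 14.0 - 11.2 = 2.8
dx = 3.6 + 13.3 = 16.9
m = 2.8/16.9 = 0.1657

m = 0.1657


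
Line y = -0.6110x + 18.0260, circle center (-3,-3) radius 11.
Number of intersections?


Substitute y = -0.6110x + 18.0260: (x+ 3)^2 + (-0.6110x+18.0260+ 3)^2 = 121
Expand to Ax^2 + Bx + C = 0, where b-k = 21.026
A = 1+m^2 = 1.373321
B = 2(m(b-k) - h) = 2(-0.6110*21.026 + 3) = -19.693772
C = h^2 + (b-k)^2 - r^2 = 9 + 442.092676 - 121 = 330.092676
disc = B^2-4AC = 387.8447 - 1813.2928 = -1425.4481
disc < 0

0 intersection points


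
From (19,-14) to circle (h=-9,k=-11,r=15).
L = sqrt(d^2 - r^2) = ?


d = sqrt((19+ 9)^2 + (-14+ 11)^2) = sqrt(784+9) = 28.1603
L = sqrt(793.0000 - 225) = sqrt(568.0000) = 23.8328

23.8328


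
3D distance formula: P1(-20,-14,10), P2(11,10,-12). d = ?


dx=31, dy=24, dz=-22
d = sqrt(961+576+484) = sqrt(2021) = 44.9555

44.9555


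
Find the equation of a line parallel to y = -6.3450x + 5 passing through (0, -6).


Parallel lines have equal slopes.
m2 = -6.3450
b2 = -6 + 6.3450*0 = -6.0000

y = -6.3450x - 6.0000


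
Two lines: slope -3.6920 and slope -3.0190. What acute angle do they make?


m1-m2 = -0.673
1+m1*m2 = 12.146148
tan(theta) = |-0.673/12.146148| = 0.055409
theta = arctan(|-0.673/12.146148|) = 3.1714 degrees (acute angle)

3.1714 degrees


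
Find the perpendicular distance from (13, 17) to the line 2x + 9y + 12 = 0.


|2*13 + 9*17 + 12| = |191| = 191
sqrt(4 + 81) = sqrt(85) = 9.2195
d = 191/sqrt(85) = 20.7169

20.7169


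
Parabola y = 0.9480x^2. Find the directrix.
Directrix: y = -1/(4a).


a = 0.9480
1/(4a) = 0.2637
directrix: y = -0.2637 = -0.2637

y = -0.2637


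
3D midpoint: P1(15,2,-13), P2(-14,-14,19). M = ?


Mx = (15- 14)/2 = 0.5000
My = (2- 14)/2 = -6.0000
Mz = (-13+19)/2 = 3.0000

M = (0.5000, -6.0000, 3.0000)


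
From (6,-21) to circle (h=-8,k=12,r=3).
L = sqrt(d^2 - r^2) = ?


d = sqrt((6+ 8)^2 + (-21-12)^2) = sqrt(196+1089) = 35.8469
L = sqrt(1285.0000 - 9) = sqrt(1276.0000) = 35.7211

35.7211


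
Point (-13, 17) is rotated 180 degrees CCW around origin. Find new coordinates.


cos(180) = -1, sin(180) = 0
x' = -13*(-1) - 17*0 = 13
y' = -13*0 + 17*(-1) = -17

(13, -17)


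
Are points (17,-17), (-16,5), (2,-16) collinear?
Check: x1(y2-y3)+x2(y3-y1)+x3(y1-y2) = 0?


17*(5+ 16) - 16*(-16+ 17) + 2*(-17-5)
= 357 - 16 - 44 = 297

No, not collinear (determinant = 297)


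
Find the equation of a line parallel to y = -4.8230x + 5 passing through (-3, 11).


Parallel lines have equal slopes.
m2 = -4.8230
b2 = 11 + 4.8230*(-3) = -3.4690

y = -4.8230x - 3.4690


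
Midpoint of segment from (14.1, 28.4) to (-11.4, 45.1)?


Mx = (14.1 - 11.4)/2 = 2.7/2 = 1.3500
My = (28.4 + 45.1)/2 = 73.5/2 = 36.7500

(1.3500, 36.7500)


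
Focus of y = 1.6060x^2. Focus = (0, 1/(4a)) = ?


a = 1.6060
4a = 6.4240
focus = (0, 1/6.4240) = (0, 0.1557)

Focus = (0, 0.1557)


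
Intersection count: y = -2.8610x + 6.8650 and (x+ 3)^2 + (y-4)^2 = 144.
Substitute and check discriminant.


Substitute y = -2.8610x + 6.8650: (x+ 3)^2 + (-2.8610x+6.8650-4)^2 = 144
Expand to Ax^2 + Bx + C = 0, where b-k = 2.865
A = 1+m^2 = 9.185321
B = 2(m(b-k) - h) = 2(-2.8610*2.865 + 3) = -10.39353
C = h^2 + (b-k)^2 - r^2 = 9 + 8.208225 - 144 = -126.791775
disc = B^2-4AC = 108.0255 + 4658.4926 = 4766.5181
disc > 0

2 intersection points


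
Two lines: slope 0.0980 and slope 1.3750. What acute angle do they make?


m1-m2 = -1.277
1+m1*m2 = 1.13475
tan(theta) = |-1.277/1.13475| = 1.125358
theta = arctan(|-1.277/1.13475|) = 48.3755 degrees (acute angle)

48.3755 degrees


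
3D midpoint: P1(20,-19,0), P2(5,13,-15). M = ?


Mx = (20+5)/2 = 12.5000
My = (-19+13)/2 = -3.0000
Mz = (0- 15)/2 = -7.5000

M = (12.5000, -3.0000, -7.5000)


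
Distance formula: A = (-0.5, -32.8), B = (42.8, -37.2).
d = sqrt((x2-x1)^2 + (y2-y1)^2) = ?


dx = 42.8 + 0.5 = 43.3
dy = -37.2 + 32.8 = -4.4
d = sqrt(1874.89 + 19.36) = sqrt(1894.25) = 43.5230

43.5230


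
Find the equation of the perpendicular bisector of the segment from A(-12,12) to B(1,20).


Midpoint = (-5.5, 16)
Slope of AB = dy/dx = 8/13 = 0.6154
Perp slope = -dx/dy = -13/8 = -1.6250
b = My - (perp slope)*Mx = 16 + (13*(-5.5))/8 = 16 - 8.9375 = 7.0625

y = -1.6250x + 7.0625


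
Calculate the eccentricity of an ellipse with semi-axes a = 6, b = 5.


c = sqrt(36-25) = sqrt(11) = 3.3166
e = c/a = sqrt(11)/6 = 0.5528

e = 0.5528


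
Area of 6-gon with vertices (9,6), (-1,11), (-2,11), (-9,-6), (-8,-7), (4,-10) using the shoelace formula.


sum(xi*y_{i+1}) = 9*11 - 1*11 - 2*(-6) - 9*(-7) - 8*(-10) + 4*6 = 267
sum(yi*x_{i+1}) = 6*(-1) + 11*(-2) + 11*(-9) - 6*(-8) - 7*4 - 10*9 = -197
Area = |267 + 197|/2 = 464/2 = 232.0000

232.0000 sq units


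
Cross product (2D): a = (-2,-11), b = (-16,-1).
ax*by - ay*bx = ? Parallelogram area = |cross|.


cross = -2*(-1) + 11*(-16) = 2 - 176 = -174
Parallelogram area = |-174| = 174

cross = -174, parallelogram area = 174


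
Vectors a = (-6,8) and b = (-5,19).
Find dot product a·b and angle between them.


a·b = -6*(-5) + 8*19 = 30 + 152 = 182
|a| = sqrt(36+64) = 10.0000
|b| = sqrt(25+361) = 19.6469
cos(theta) = 182/(sqrt(100)*sqrt(386)) = 182/sqrt(38600) = 0.926356
theta = arccos(182/sqrt(38600)) = 22.1263 degrees

a·b = 182, theta = 22.1263 deg


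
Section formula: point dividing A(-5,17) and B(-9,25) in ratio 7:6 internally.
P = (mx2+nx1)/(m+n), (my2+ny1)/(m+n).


Px = (7*(-9) + 6*(-5))/13 = -93/13 = -7.1538
Py = (7*25 + 6*17)/13 = 277/13 = 21.3077

P = (-7.1538, 21.3077)


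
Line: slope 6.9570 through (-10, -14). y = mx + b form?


y + 14 = 6.9570(x + 10)
y = 6.9570x - 14 - 6.9570*(-10)
y = 6.9570x + 55.5700

y = 6.9570x + 55.5700


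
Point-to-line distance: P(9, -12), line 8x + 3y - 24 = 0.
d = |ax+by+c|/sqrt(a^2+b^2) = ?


|8*9 + 3*(-12) - 24| = |12| = 12
sqrt(64 + 9) = sqrt(73) = 8.5440
d = 12/sqrt(73) = 1.4045

1.4045


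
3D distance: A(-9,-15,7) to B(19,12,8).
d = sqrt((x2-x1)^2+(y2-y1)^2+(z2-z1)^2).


dx=28, dy=27, dz=1
d = sqrt(784+729+1) = sqrt(1514) = 38.9102

38.9102


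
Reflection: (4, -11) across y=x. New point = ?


Reflection rule for y=x: (y, x)
(4, -11) -> (-11, 4)

(-11, 4)


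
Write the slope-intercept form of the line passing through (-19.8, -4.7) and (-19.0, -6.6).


m = (-1.9)/(0.8) = -2.3750
b = y1 - m*x1 = -4.7 - (-1.9*(-19.8))/(0.8) = -4.7 - 47.0250 = -51.7250

y = -2.3750x - 51.7250


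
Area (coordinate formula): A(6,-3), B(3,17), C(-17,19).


6*(17-19) = -12
3*(19+ 3) = 66
-17*(-3-17) = 340
sum = 394
Area = |394|/2 = 197.0000

197.0000 sq units


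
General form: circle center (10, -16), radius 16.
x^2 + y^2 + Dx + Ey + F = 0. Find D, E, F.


(x-10)^2 + (y+ 16)^2 = 16^2
D = -2h = -20, E = -2k = 32
F = h^2+k^2-r^2 = 100+256-256 = 100

D = -20, E = 32, F = 100


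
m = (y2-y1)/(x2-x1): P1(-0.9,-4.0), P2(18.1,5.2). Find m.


dy = 5.2 + 4.0 = 9.2
dx = 18.1 + 0.9 = 19.0
m = 9.2/19.0 = 0.4842

m = 0.4842


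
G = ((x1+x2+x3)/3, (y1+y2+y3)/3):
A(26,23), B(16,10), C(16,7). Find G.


Gx = (26+16+16)/3 = 58/3 = 19.3333
Gy = (23+10+7)/3 = 40/3 = 13.3333

G = (19.3333, 13.3333)


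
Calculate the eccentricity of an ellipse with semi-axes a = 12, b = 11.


c = sqrt(144-121) = sqrt(23) = 4.7958
e = c/a = sqrt(23)/12 = 0.3997

e = 0.3997


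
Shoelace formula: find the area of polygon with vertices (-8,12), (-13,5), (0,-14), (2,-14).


sum(xi*y_{i+1}) = -8*5 - 13*(-14) + 0*(-14) + 2*12 = 166
sum(yi*x_{i+1}) = 12*(-13) + 5*0 - 14*2 - 14*(-8) = -72
Area = |166 + 72|/2 = 238/2 = 119.0000

119.0000 sq units


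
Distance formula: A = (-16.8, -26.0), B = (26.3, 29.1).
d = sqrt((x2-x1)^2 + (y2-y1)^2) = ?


dx = 26.3 + 16.8 = 43.1
dy = 29.1 + 26.0 = 55.1
d = sqrt(1857.61 + 3036.01) = sqrt(4893.62) = 69.9544

69.9544


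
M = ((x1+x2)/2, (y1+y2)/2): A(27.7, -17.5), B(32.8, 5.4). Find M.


Mx = (27.7 + 32.8)/2 = 60.5/2 = 30.2500
My = (-17.5 + 5.4)/2 = -12.1/2 = -6.0500

(30.2500, -6.0500)


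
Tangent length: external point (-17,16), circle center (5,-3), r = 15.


d = sqrt((-17-5)^2 + (16+ 3)^2) = sqrt(484+361) = 29.0689
L = sqrt(845.0000 - 225) = sqrt(620.0000) = 24.8998

24.8998


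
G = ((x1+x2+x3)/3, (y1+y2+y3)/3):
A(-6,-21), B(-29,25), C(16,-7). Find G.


Gx = (-6- 29+16)/3 = -19/3 = -6.3333
Gy = (-21+25- 7)/3 = -3/3 = -1.0000

G = (-6.3333, -1.0000)


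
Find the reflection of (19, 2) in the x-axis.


Reflection rule for x-axis: (x, -y)
(19, 2) -> (19, -2)

(19, -2)


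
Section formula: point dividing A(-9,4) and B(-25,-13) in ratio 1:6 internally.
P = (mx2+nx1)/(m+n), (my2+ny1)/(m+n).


Px = (1*(-25) + 6*(-9))/7 = -79/7 = -11.2857
Py = (1*(-13) + 6*4)/7 = 11/7 = 1.5714

P = (-11.2857, 1.5714)


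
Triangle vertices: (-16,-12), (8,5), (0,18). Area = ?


-16*(5-18) = 208
8*(18+ 12) = 240
0*(-12-5) = 0
sum = 448
Area = |448|/2 = 224.0000

224.0000 sq units


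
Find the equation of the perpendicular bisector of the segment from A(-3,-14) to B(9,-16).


Midpoint = (3, -15)
Slope of AB = dy/dx = -2/12 = -0.1667
Perp slope = -dx/dy = 12/2 = 6.0000
b = My - (perp slope)*Mx = -15 + (12*3)/(-2) = -15 - 18.0000 = -33.0000

y = 6.0000x - 33.0000


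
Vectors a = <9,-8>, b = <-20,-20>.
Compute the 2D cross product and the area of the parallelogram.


cross = 9*(-20) + 8*(-20) = -180 - 160 = -340
Parallelogram area = |-340| = 340

cross = -340, parallelogram area = 340


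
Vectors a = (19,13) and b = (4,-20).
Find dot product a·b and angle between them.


a·b = 19*4 + 13*(-20) = 76 - 260 = -184
|a| = sqrt(361+169) = 23.0217
|b| = sqrt(16+400) = 20.3961
cos(theta) = -184/(sqrt(530)*sqrt(416)) = -184/sqrt(220480) = -0.391862
theta = arccos(-184/sqrt(220480)) = 113.0704 degrees

a·b = -184, theta = 113.0704 deg


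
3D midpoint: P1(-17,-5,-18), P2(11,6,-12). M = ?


Mx = (-17+11)/2 = -3.0000
My = (-5+6)/2 = 0.5000
Mz = (-18- 12)/2 = -15.0000

M = (-3.0000, 0.5000, -15.0000)


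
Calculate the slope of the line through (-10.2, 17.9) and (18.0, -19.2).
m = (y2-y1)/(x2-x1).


dy = -19.2 - 17.9 = -37.1
dx = 18.0 + 10.2 = 28.2
m = -37.1/28.2 = -1.3156

m = -1.3156


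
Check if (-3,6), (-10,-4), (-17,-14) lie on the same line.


-3*(-4+ 14) - 10*(-14-6) - 17*(6+ 4)
= -30 + 200 - 170 = 0

Yes, collinear (determinant = 0)


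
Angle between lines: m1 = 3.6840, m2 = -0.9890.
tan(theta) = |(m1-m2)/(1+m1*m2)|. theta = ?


m1-m2 = 4.673
1+m1*m2 = -2.643476
tan(theta) = |4.673/(-2.643476)| = 1.767748
theta = arctan(|4.673/(-2.643476)|) = 60.5035 degrees (acute angle)

60.5035 degrees


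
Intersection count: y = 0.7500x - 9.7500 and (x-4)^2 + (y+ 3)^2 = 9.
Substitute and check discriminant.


Substitute y = 0.7500x - 9.7500: (x-4)^2 + (0.7500x- 9.7500+ 3)^2 = 9
Expand to Ax^2 + Bx + C = 0, where b-k = -6.75
A = 1+m^2 = 1.5625
B = 2(m(b-k) - h) = 2(0.7500*(-6.75) - 4) = -18.125
C = h^2 + (b-k)^2 - r^2 = 16 + 45.5625 - 9 = 52.5625
disc = B^2-4AC = 328.5156 - 328.5156 = 0
disc = 0

1 intersection point (tangent)


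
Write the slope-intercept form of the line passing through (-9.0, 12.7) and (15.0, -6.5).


m = (-19.2)/(24.0) = -0.8000
b = y1 - m*x1 = 12.7 - (-19.2*(-9.0))/(24.0) = 12.7 - 7.2000 = 5.5000

y = -0.8000x + 5.5000


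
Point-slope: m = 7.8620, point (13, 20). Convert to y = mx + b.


y - 20 = 7.8620(x - 13)
y = 7.8620x + 20 - 7.8620*13
y = 7.8620x - 82.2060

y = 7.8620x - 82.2060


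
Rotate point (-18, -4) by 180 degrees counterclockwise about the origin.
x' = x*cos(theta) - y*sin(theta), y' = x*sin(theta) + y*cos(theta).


cos(180) = -1, sin(180) = 0
x' = -18*(-1) + 4*0 = 18
y' = -18*0 - 4*(-1) = 4

(18, 4)


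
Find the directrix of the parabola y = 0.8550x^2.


a = 0.8550
1/(4a) = 0.2924
directrix: y = -0.2924 = -0.2924

y = -0.2924


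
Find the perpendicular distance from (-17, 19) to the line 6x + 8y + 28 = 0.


|6*(-17) + 8*19 + 28| = |78| = 78
sqrt(36 + 64) = sqrt(100) = 10.0000
d = 78/sqrt(100) = 7.8000

7.8000


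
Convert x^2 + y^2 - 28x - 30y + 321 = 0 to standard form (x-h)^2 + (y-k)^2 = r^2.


h = -D/2 = 28/2 = 14
k = -E/2 = 30/2 = 15
r^2 = h^2 + k^2 - F = 196 + 225 - 321 = 100
r = 10

Center (14, 15), radius = 10


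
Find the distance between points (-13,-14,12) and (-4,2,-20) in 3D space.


dx=9, dy=16, dz=-32
d = sqrt(81+256+1024) = sqrt(1361) = 36.8917

36.8917


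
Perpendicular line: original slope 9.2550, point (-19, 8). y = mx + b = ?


Perpendicular slope = -1/m1 = -1/9.2550 = -0.1080
b2 = y0 - m2*x0 = 8 - 19/9.2550 = 8 - 2.0529 = 5.9471

y = -0.1080x + 5.9471


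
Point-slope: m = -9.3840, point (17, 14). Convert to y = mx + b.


y - 14 = -9.3840(x - 17)
y = -9.3840x + 14 + 9.3840*17
y = -9.3840x + 173.5280

y = -9.3840x + 173.5280


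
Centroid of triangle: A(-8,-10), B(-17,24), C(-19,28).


Gx = (-8- 17- 19)/3 = -44/3 = -14.6667
Gy = (-10+24+28)/3 = 42/3 = 14.0000

G = (-14.6667, 14.0000)


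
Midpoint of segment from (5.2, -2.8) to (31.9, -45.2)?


Mx = (5.2 + 31.9)/2 = 37.1/2 = 18.5500
My = (-2.8 - 45.2)/2 = -48.0/2 = -24.0000

(18.5500, -24.0000)


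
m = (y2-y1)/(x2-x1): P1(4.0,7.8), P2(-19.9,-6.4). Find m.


dy = -6.4 - 7.8 = -14.2
dx = -19.9 - 4.0 = -23.9
m = -14.2/(-23.9) = 0.5941

m = 0.5941


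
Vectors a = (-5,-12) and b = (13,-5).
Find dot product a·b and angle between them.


a·b = -5*13 - 12*(-5) = -65 + 60 = -5
|a| = sqrt(25+144) = 13.0000
|b| = sqrt(169+25) = 13.9284
cos(theta) = -5/(sqrt(169)*sqrt(194)) = -5/sqrt(32786) = -0.027614
theta = arccos(-5/sqrt(32786)) = 91.5824 degrees

a·b = -5, theta = 91.5824 deg


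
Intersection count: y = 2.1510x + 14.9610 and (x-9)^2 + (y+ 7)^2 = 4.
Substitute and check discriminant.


Substitute y = 2.1510x + 14.9610: (x-9)^2 + (2.1510x+14.9610+ 7)^2 = 4
Expand to Ax^2 + Bx + C = 0, where b-k = 21.961
A = 1+m^2 = 5.626801
B = 2(m(b-k) - h) = 2(2.1510*21.961 - 9) = 76.476222
C = h^2 + (b-k)^2 - r^2 = 81 + 482.285521 - 4 = 559.285521
disc = B^2-4AC = 5848.6125 - 12587.9533 = -6739.3408
disc < 0

0 intersection points


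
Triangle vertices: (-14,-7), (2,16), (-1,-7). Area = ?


-14*(16+ 7) = -322
2*(-7+ 7) = 0
-1*(-7-16) = 23
sum = -299
Area = |-299|/2 = 149.5000

149.5000 sq units


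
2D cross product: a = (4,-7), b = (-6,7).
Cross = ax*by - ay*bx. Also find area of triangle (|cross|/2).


cross = 4*7 + 7*(-6) = 28 - 42 = -14
Triangle area = |-14|/2 = 14/2 = 7.0000

cross = -14, triangle area = 7.0000


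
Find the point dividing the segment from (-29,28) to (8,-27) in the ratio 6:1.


Px = (6*8 + 1*(-29))/7 = 19/7 = 2.7143
Py = (6*(-27) + 1*28)/7 = -134/7 = -19.1429

P = (2.7143, -19.1429)


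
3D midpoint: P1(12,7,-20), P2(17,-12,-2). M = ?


Mx = (12+17)/2 = 14.5000
My = (7- 12)/2 = -2.5000
Mz = (-20- 2)/2 = -11.0000

M = (14.5000, -2.5000, -11.0000)


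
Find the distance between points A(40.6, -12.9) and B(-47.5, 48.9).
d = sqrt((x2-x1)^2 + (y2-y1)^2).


dx = -47.5 - 40.6 = -88.1
dy = 48.9 + 12.9 = 61.8
d = sqrt(7761.61 + 3819.24) = sqrt(11580.85) = 107.6144

107.6144


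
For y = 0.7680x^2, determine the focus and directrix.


a = 0.7680
1/(4a) = 0.3255
Focus = (0, 0.3255)
Directrix: y = -0.3255

Focus = (0, 0.3255), Directrix: y = -0.3255


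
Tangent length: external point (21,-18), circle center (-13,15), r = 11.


d = sqrt((21+ 13)^2 + (-18-15)^2) = sqrt(1156+1089) = 47.3814
L = sqrt(2245.0000 - 121) = sqrt(2124.0000) = 46.0869

46.0869


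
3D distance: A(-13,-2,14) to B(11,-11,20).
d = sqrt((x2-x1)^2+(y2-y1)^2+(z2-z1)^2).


dx=24, dy=-9, dz=6
d = sqrt(576+81+36) = sqrt(693) = 26.3249

26.3249


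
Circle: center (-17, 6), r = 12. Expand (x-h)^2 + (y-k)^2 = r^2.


(x+ 17)^2 + (y-6)^2 = 12^2
D = -2h = 34, E = -2k = -12
F = h^2+k^2-r^2 = 289+36-144 = 181

x^2 + y^2 + 34x - 12y + 181 = 0


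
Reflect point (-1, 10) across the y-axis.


Reflection rule for y-axis: (-x, y)
(-1, 10) -> (1, 10)

(1, 10)


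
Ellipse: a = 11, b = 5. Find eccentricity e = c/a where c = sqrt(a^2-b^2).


c = sqrt(121-25) = sqrt(96) = 9.7980
e = c/a = sqrt(96)/11 = 0.8907

e = 0.8907


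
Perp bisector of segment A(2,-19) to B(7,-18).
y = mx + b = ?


Midpoint = (4.5, -18.5)
Slope of AB = dy/dx = 1/5 = 0.2000
Perp slope = -dx/dy = -5/1 = -5.0000
b = My - (perp slope)*Mx = -18.5 + (5*4.5)/1 = -18.5 + 22.5000 = 4.0000

y = -5.0000x + 4.0000


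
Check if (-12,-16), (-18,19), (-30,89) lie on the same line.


-12*(19-89) - 18*(89+ 16) - 30*(-16-19)
= 840 - 1890 + 1050 = 0

Yes, collinear (determinant = 0)


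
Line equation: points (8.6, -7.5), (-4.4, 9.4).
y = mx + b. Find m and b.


m = (16.9)/(-13.0) = -1.3000
b = y1 - m*x1 = -7.5 - (16.9*8.6)/(-13.0) = -7.5 + 11.1800 = 3.6800

y = -1.3000x + 3.6800


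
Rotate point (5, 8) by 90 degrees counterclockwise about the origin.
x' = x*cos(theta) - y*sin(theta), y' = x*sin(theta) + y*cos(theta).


cos(90) = 0, sin(90) = 1
x' = 5*0 - 8*1 = -8
y' = 5*1 + 8*0 = 5

(-8, 5)


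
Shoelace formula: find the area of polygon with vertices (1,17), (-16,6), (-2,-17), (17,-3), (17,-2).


sum(xi*y_{i+1}) = 1*6 - 16*(-17) - 2*(-3) + 17*(-2) + 17*17 = 539
sum(yi*x_{i+1}) = 17*(-16) + 6*(-2) - 17*17 - 3*17 - 2*1 = -626
Area = |539 + 626|/2 = 1165/2 = 582.5000

582.5000 sq units


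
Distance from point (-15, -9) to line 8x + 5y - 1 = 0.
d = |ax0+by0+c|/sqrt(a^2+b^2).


|8*(-15) + 5*(-9) - 1| = |-166| = 166
sqrt(64 + 25) = sqrt(89) = 9.4340
d = 166/sqrt(89) = 17.5960

17.5960


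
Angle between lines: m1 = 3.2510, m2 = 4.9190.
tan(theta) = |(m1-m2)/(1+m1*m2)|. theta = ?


m1-m2 = -1.668
1+m1*m2 = 16.991669
tan(theta) = |-1.668/16.991669| = 0.098166
theta = arctan(|-1.668/16.991669|) = 5.6065 degrees (acute angle)

5.6065 degrees


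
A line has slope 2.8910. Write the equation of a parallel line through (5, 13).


Parallel lines have equal slopes.
m2 = 2.8910
b2 = 13 - 2.8910*5 = -1.4550

y = 2.8910x - 1.4550


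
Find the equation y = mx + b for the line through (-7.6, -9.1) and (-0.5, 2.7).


m = (11.8)/(7.1) = 1.6620
b = y1 - m*x1 = -9.1 - (11.8*(-7.6))/(7.1) = -9.1 + 12.6310 = 3.5310

y = 1.6620x + 3.5310


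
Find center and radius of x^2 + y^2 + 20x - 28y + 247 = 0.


h = -D/2 = -20/2 = -10
k = -E/2 = 28/2 = 14
r^2 = h^2 + k^2 - F = 100 + 196 - 247 = 49
r = 7

Center (-10, 14), radius = 7


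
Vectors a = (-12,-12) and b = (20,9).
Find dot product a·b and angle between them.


a·b = -12*20 - 12*9 = -240 - 108 = -348
|a| = sqrt(144+144) = 16.9706
|b| = sqrt(400+81) = 21.9317
cos(theta) = -348/(sqrt(288)*sqrt(481)) = -348/sqrt(138528) = -0.934998
theta = arccos(-348/sqrt(138528)) = 159.2277 degrees

a·b = -348, theta = 159.2277 deg


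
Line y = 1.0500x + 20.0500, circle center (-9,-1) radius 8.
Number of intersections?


Substitute y = 1.0500x + 20.0500: (x+ 9)^2 + (1.0500x+20.0500+ 1)^2 = 64
Expand to Ax^2 + Bx + C = 0, where b-k = 21.05
A = 1+m^2 = 2.1025
B = 2(m(b-k) - h) = 2(1.0500*21.05 + 9) = 62.205
C = h^2 + (b-k)^2 - r^2 = 81 + 443.1025 - 64 = 460.1025
disc = B^2-4AC = 3869.4620 - 3869.4620 = 0
disc = 0

1 intersection point (tangent)


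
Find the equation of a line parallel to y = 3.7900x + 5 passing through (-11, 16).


Parallel lines have equal slopes.
m2 = 3.7900
b2 = 16 - 3.7900*(-11) = 57.6900

y = 3.7900x + 57.6900


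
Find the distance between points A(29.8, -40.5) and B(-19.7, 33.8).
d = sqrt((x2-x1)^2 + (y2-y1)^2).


dx = -19.7 - 29.8 = -49.5
dy = 33.8 + 40.5 = 74.3
d = sqrt(2450.25 + 5520.49) = sqrt(7970.74) = 89.2790

89.2790


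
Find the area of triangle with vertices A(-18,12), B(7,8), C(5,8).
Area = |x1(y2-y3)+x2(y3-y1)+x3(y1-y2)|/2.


-18*(8-8) = 0
7*(8-12) = -28
5*(12-8) = 20
sum = -8
Area = |-8|/2 = 4.0000

4.0000 sq units


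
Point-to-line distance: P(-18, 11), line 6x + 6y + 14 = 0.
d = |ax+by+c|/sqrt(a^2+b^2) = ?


|6*(-18) + 6*11 + 14| = |-28| = 28
sqrt(36 + 36) = sqrt(72) = 8.4853
d = 28/sqrt(72) = 3.2998

3.2998


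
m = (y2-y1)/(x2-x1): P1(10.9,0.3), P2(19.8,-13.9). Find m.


dy = -13.9 - 0.3 = -14.2
dx = 19.8 - 10.9 = 8.9
m = -14.2/8.9 = -1.5955

m = -1.5955


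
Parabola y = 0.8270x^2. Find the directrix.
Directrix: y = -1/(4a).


a = 0.8270
1/(4a) = 0.3023
directrix: y = -0.3023 = -0.3023

y = -0.3023


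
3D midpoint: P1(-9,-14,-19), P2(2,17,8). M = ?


Mx = (-9+2)/2 = -3.5000
My = (-14+17)/2 = 1.5000
Mz = (-19+8)/2 = -5.5000

M = (-3.5000, 1.5000, -5.5000)


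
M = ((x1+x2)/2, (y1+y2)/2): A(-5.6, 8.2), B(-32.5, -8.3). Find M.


Mx = (-5.6 - 32.5)/2 = -38.1/2 = -19.0500
My = (8.2 - 8.3)/2 = -0.1/2 = -0.0500

(-19.0500, -0.0500)


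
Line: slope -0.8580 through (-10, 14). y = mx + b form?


y - 14 = -0.8580(x + 10)
y = -0.8580x + 14 + 0.8580*(-10)
y = -0.8580x + 5.4200

y = -0.8580x + 5.4200


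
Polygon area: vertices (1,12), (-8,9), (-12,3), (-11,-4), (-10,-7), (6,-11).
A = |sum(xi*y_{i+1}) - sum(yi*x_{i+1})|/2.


sum(xi*y_{i+1}) = 1*9 - 8*3 - 12*(-4) - 11*(-7) - 10*(-11) + 6*12 = 292
sum(yi*x_{i+1}) = 12*(-8) + 9*(-12) + 3*(-11) - 4*(-10) - 7*6 - 11*1 = -250
Area = |292 + 250|/2 = 542/2 = 271.0000

271.0000 sq units


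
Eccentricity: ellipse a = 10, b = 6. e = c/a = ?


c = sqrt(100-36) = sqrt(64) = 8.0000
e = c/a = 8/10 = 0.8000

e = 0.8000


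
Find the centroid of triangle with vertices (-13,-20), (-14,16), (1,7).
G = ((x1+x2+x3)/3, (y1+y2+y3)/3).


Gx = (-13- 14+1)/3 = -26/3 = -8.6667
Gy = (-20+16+7)/3 = 3/3 = 1.0000

G = (-8.6667, 1.0000)


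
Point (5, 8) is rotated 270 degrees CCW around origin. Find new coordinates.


cos(270) = 0, sin(270) = -1
x' = 5*0 - 8*(-1) = 8
y' = 5*(-1) + 8*0 = -5

(8, -5)


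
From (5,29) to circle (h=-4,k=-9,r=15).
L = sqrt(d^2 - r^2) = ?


d = sqrt((5+ 4)^2 + (29+ 9)^2) = sqrt(81+1444) = 39.0512
L = sqrt(1525.0000 - 225) = sqrt(1300.0000) = 36.0555

36.0555


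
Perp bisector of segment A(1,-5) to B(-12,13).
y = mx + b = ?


Midpoint = (-5.5, 4)
Slope of AB = dy/dx = 18/(-13) = -1.3846
Perp slope = -dx/dy = 13/18 = 0.7222
b = My - (perp slope)*Mx = 4 + (-13*(-5.5))/18 = 4 + 3.9722 = 7.9722

y = 0.7222x + 7.9722


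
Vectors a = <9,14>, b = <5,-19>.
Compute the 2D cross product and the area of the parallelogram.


cross = 9*(-19) - 14*5 = -171 - 70 = -241
Parallelogram area = |-241| = 241

cross = -241, parallelogram area = 241


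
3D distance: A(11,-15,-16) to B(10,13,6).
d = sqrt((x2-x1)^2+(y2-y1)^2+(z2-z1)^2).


dx=-1, dy=28, dz=22
d = sqrt(1+784+484) = sqrt(1269) = 35.6230

35.6230


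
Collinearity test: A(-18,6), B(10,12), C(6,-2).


-18*(12+ 2) + 10*(-2-6) + 6*(6-12)
= -252 - 80 - 36 = -368

No, not collinear (determinant = -368)


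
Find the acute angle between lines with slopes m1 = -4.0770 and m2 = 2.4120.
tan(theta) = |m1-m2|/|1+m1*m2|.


m1-m2 = -6.489
1+m1*m2 = -8.833724
tan(theta) = |-6.489/(-8.833724)| = 0.734571
theta = arctan(|-6.489/(-8.833724)|) = 36.2999 degrees (acute angle)

36.2999 degrees


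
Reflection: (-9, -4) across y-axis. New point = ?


Reflection rule for y-axis: (-x, y)
(-9, -4) -> (9, -4)

(9, -4)


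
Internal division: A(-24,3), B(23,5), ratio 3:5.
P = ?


Px = (3*23 + 5*(-24))/8 = -51/8 = -6.3750
Py = (3*5 + 5*3)/8 = 30/8 = 3.7500

P = (-6.3750, 3.7500)


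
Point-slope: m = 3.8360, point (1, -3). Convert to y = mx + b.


y + 3 = 3.8360(x - 1)
y = 3.8360x - 3 - 3.8360*1
y = 3.8360x - 6.8360

y = 3.8360x - 6.8360


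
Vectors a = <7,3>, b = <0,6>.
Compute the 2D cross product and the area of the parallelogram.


cross = 7*6 - 3*0 = 42 - 0 = 42
Parallelogram area = |42| = 42

cross = 42, parallelogram area = 42


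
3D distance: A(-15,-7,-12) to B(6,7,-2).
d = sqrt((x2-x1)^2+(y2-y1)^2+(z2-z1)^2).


dx=21, dy=14, dz=10
d = sqrt(441+196+100) = sqrt(737) = 27.1477

27.1477


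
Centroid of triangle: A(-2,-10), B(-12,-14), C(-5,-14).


Gx = (-2- 12- 5)/3 = -19/3 = -6.3333
Gy = (-10- 14- 14)/3 = -38/3 = -12.6667

G = (-6.3333, -12.6667)


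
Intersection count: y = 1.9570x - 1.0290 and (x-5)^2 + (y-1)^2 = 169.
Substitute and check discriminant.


Substitute y = 1.9570x - 1.0290: (x-5)^2 + (1.9570x- 1.0290-1)^2 = 169
Expand to Ax^2 + Bx + C = 0, where b-k = -2.029
A = 1+m^2 = 4.829849
B = 2(m(b-k) - h) = 2(1.9570*(-2.029) - 5) = -17.941506
C = h^2 + (b-k)^2 - r^2 = 25 + 4.116841 - 169 = -139.883159
disc = B^2-4AC = 321.8976 + 2702.4581 = 3024.3557
disc > 0

2 intersection points


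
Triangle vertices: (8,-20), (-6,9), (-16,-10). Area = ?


8*(9+ 10) = 152
-6*(-10+ 20) = -60
-16*(-20-9) = 464
sum = 556
Area = |556|/2 = 278.0000

278.0000 sq units


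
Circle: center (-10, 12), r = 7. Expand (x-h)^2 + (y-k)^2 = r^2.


(x+ 10)^2 + (y-12)^2 = 7^2
D = -2h = 20, E = -2k = -24
F = h^2+k^2-r^2 = 100+144-49 = 195

x^2 + y^2 + 20x - 24y + 195 = 0


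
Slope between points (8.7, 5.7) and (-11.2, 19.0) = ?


dy = 19.0 - 5.7 = 13.3
dx = -11.2 - 8.7 = -19.9
m = 13.3/(-19.9) = -0.6683

m = -0.6683


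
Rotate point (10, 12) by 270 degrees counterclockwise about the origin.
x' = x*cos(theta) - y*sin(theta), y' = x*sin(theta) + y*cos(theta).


cos(270) = 0, sin(270) = -1
x' = 10*0 - 12*(-1) = 12
y' = 10*(-1) + 12*0 = -10

(12, -10)


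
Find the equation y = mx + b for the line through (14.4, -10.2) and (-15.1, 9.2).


m = (19.4)/(-29.5) = -0.6576
b = y1 - m*x1 = -10.2 - (19.4*14.4)/(-29.5) = -10.2 + 9.4698 = -0.7302

y = -0.6576x - 0.7302


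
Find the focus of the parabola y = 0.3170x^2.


a = 0.3170
4a = 1.2680
focus = (0, 1/1.2680) = (0, 0.7886)

Focus = (0, 0.7886)


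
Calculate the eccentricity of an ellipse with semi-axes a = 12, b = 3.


c = sqrt(144-9) = sqrt(135) = 11.6190
e = c/a = sqrt(135)/12 = 0.9682

e = 0.9682


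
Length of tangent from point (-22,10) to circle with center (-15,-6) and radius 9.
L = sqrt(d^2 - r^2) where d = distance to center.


d = sqrt((-22+ 15)^2 + (10+ 6)^2) = sqrt(49+256) = 17.4642
L = sqrt(305.0000 - 81) = sqrt(224.0000) = 14.9666

14.9666


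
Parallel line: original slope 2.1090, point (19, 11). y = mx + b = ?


Parallel lines have equal slopes.
m2 = 2.1090
b2 = 11 - 2.1090*19 = -29.0710

y = 2.1090x - 29.0710


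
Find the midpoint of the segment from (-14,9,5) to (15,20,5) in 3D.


Mx = (-14+15)/2 = 0.5000
My = (9+20)/2 = 14.5000
Mz = (5+5)/2 = 5.0000

M = (0.5000, 14.5000, 5.0000)


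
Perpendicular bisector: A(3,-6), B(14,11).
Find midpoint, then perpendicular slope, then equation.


Midpoint = (8.5, 2.5)
Slope of AB = dy/dx = 17/11 = 1.5455
Perp slope = -dx/dy = -11/17 = -0.6471
b = My - (perp slope)*Mx = 2.5 + (11*8.5)/17 = 2.5 + 5.5000 = 8.0000

y = -0.6471x + 8.0000


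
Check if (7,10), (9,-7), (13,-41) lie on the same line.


7*(-7+ 41) + 9*(-41-10) + 13*(10+ 7)
= 238 - 459 + 221 = 0

Yes, collinear (determinant = 0)


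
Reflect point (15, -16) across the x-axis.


Reflection rule for x-axis: (x, -y)
(15, -16) -> (15, 16)

(15, 16)


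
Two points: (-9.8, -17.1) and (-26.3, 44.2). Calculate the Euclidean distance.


dx = -26.3 + 9.8 = -16.5
dy = 44.2 + 17.1 = 61.3
d = sqrt(272.25 + 3757.69) = sqrt(4029.94) = 63.4818

63.4818


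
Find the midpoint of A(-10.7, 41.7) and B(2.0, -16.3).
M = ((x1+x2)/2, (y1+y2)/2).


Mx = (-10.7 + 2.0)/2 = -8.7/2 = -4.3500
My = (41.7 - 16.3)/2 = 25.4/2 = 12.7000

(-4.3500, 12.7000)


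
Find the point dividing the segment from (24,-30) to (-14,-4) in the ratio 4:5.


Px = (4*(-14) + 5*24)/9 = 64/9 = 7.1111
Py = (4*(-4) + 5*(-30))/9 = -166/9 = -18.4444

P = (7.1111, -18.4444)


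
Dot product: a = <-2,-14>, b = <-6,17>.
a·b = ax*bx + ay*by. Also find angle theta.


a·b = -2*(-6) - 14*17 = 12 - 238 = -226
|a| = sqrt(4+196) = 14.1421
|b| = sqrt(36+289) = 18.0278
cos(theta) = -226/(sqrt(200)*sqrt(325)) = -226/sqrt(65000) = -0.886445
theta = arccos(-226/sqrt(65000)) = 152.4299 degrees

a·b = -226, theta = 152.4299 deg


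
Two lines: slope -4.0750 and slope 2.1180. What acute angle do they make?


m1-m2 = -6.193
1+m1*m2 = -7.63085
tan(theta) = |-6.193/(-7.63085)| = 0.811574
theta = arctan(|-6.193/(-7.63085)|) = 39.0619 degrees (acute angle)

39.0619 degrees


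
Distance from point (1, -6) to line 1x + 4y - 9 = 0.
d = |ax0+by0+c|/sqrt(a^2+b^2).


|1*1 + 4*(-6) - 9| = |-32| = 32
sqrt(1 + 16) = sqrt(17) = 4.1231
d = 32/sqrt(17) = 7.7611

7.7611


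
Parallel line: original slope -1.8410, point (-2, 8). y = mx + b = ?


Parallel lines have equal slopes.
m2 = -1.8410
b2 = 8 + 1.8410*(-2) = 4.3180

y = -1.8410x + 4.3180


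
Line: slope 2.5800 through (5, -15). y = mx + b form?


y + 15 = 2.5800(x - 5)
y = 2.5800x - 15 - 2.5800*5
y = 2.5800x - 27.9000

y = 2.5800x - 27.9000


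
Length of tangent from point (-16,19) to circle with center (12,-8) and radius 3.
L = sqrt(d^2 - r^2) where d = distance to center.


d = sqrt((-16-12)^2 + (19+ 8)^2) = sqrt(784+729) = 38.8973
L = sqrt(1513.0000 - 9) = sqrt(1504.0000) = 38.7814

38.7814


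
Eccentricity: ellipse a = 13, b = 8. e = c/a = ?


c = sqrt(169-64) = sqrt(105) = 10.2470
e = c/a = sqrt(105)/13 = 0.7882

e = 0.7882


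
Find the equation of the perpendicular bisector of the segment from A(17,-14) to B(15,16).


Midpoint = (16, 1)
Slope of AB = dy/dx = 30/(-2) = -15.0000
Perp slope = -dx/dy = 2/30 = 0.0667
b = My - (perp slope)*Mx = 1 + (-2*16)/30 = 1 - 1.0667 = -0.0667

y = 0.0667x - 0.0667


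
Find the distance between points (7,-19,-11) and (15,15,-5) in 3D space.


dx=8, dy=34, dz=6
d = sqrt(64+1156+36) = sqrt(1256) = 35.4401

35.4401


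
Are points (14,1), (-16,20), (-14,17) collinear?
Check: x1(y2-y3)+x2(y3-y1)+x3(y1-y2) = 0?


14*(20-17) - 16*(17-1) - 14*(1-20)
= 42 - 256 + 266 = 52

No, not collinear (determinant = 52)


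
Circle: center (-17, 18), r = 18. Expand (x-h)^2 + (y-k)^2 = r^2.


(x+ 17)^2 + (y-18)^2 = 18^2
D = -2h = 34, E = -2k = -36
F = h^2+k^2-r^2 = 289+324-324 = 289

x^2 + y^2 + 34x - 36y + 289 = 0


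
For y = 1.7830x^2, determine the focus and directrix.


a = 1.7830
1/(4a) = 0.1402
Focus = (0, 0.1402)
Directrix: y = -0.1402

Focus = (0, 0.1402), Directrix: y = -0.1402


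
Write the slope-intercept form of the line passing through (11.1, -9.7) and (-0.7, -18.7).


m = (-9.0)/(-11.8) = 0.7627
b = y1 - m*x1 = -9.7 - (-9.0*11.1)/(-11.8) = -9.7 - 8.4661 = -18.1661

y = 0.7627x - 18.1661


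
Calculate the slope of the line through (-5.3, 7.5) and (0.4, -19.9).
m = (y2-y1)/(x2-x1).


dy = -19.9 - 7.5 = -27.4
dx = 0.4 + 5.3 = 5.7
m = -27.4/5.7 = -4.8070

m = -4.8070


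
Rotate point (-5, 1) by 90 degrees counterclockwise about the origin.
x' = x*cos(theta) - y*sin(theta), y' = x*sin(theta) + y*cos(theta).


cos(90) = 0, sin(90) = 1
x' = -5*0 - 1*1 = -1
y' = -5*1 + 1*0 = -5

(-1, -5)


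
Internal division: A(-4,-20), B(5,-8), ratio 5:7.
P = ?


Px = (5*5 + 7*(-4))/12 = -3/12 = -0.2500
Py = (5*(-8) + 7*(-20))/12 = -180/12 = -15.0000

P = (-0.2500, -15.0000)


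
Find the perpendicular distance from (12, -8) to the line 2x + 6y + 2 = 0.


|2*12 + 6*(-8) + 2| = |-22| = 22
sqrt(4 + 36) = sqrt(40) = 6.3246
d = 22/sqrt(40) = 3.4785

3.4785


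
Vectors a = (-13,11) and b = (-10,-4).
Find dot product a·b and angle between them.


a·b = -13*(-10) + 11*(-4) = 130 - 44 = 86
|a| = sqrt(169+121) = 17.0294
|b| = sqrt(100+16) = 10.7703
cos(theta) = 86/(sqrt(290)*sqrt(116)) = 86/sqrt(33640) = 0.468889
theta = arccos(86/sqrt(33640)) = 62.0378 degrees

a·b = 86, theta = 62.0378 deg


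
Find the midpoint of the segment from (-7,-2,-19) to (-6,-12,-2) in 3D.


Mx = (-7- 6)/2 = -6.5000
My = (-2- 12)/2 = -7.0000
Mz = (-19- 2)/2 = -10.5000

M = (-6.5000, -7.0000, -10.5000)


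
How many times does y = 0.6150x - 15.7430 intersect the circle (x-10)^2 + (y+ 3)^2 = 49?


Substitute y = 0.6150x - 15.7430: (x-10)^2 + (0.6150x- 15.7430+ 3)^2 = 49
Expand to Ax^2 + Bx + C = 0, where b-k = -12.743
A = 1+m^2 = 1.378225
B = 2(m(b-k) - h) = 2(0.6150*(-12.743) - 10) = -35.67389
C = h^2 + (b-k)^2 - r^2 = 100 + 162.384049 - 49 = 213.384049
disc = B^2-4AC = 1272.6264 - 1176.3649 = 96.2615
disc > 0

2 intersection points


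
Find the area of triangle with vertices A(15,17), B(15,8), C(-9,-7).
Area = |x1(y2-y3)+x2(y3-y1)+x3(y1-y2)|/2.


15*(8+ 7) = 225
15*(-7-17) = -360
-9*(17-8) = -81
sum = -216
Area = |-216|/2 = 108.0000

108.0000 sq units


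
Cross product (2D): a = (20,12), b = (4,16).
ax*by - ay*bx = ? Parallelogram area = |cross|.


cross = 20*16 - 12*4 = 320 - 48 = 272
Parallelogram area = |272| = 272

cross = 272, parallelogram area = 272


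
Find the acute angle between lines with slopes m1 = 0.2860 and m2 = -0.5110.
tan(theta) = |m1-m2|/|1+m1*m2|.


m1-m2 = 0.797
1+m1*m2 = 0.853854
tan(theta) = |0.797/0.853854| = 0.933415
theta = arctan(|0.797/0.853854|) = 43.0276 degrees (acute angle)

43.0276 degrees


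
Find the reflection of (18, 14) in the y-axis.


Reflection rule for y-axis: (-x, y)
(18, 14) -> (-18, 14)

(-18, 14)


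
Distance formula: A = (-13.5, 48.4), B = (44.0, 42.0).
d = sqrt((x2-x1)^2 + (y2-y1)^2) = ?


dx = 44.0 + 13.5 = 57.5
dy = 42.0 - 48.4 = -6.4
d = sqrt(3306.25 + 40.96) = sqrt(3347.21) = 57.8551

57.8551


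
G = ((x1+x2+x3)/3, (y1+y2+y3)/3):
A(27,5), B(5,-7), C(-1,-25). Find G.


Gx = (27+5- 1)/3 = 31/3 = 10.3333
Gy = (5- 7- 25)/3 = -27/3 = -9.0000

G = (10.3333, -9.0000)


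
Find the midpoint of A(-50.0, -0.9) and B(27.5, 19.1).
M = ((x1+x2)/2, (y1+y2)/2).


Mx = (-50.0 + 27.5)/2 = -22.5/2 = -11.2500
My = (-0.9 + 19.1)/2 = 18.2/2 = 9.1000

(-11.2500, 9.1000)


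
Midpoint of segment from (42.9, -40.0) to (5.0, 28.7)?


Mx = (42.9 + 5.0)/2 = 47.9/2 = 23.9500
My = (-40.0 + 28.7)/2 = -11.3/2 = -5.6500

(23.9500, -5.6500)


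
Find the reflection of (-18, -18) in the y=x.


Reflection rule for y=x: (y, x)
(-18, -18) -> (-18, -18)

(-18, -18)


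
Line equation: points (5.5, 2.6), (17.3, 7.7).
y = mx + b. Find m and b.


m = (5.1)/(11.8) = 0.4322
b = y1 - m*x1 = 2.6 - (5.1*5.5)/(11.8) = 2.6 - 2.3771 = 0.2229

y = 0.4322x + 0.2229


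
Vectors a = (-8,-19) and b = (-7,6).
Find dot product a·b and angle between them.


a·b = -8*(-7) - 19*6 = 56 - 114 = -58
|a| = sqrt(64+361) = 20.6155
|b| = sqrt(49+36) = 9.2195
cos(theta) = -58/(sqrt(425)*sqrt(85)) = -58/sqrt(36125) = -0.305158
theta = arccos(-58/sqrt(36125)) = 107.7676 degrees

a·b = -58, theta = 107.7676 deg


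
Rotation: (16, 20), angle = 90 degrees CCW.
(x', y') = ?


cos(90) = 0, sin(90) = 1
x' = 16*0 - 20*1 = -20
y' = 16*1 + 20*0 = 16

(-20, 16)


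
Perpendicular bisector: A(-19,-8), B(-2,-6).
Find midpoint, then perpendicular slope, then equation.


Midpoint = (-10.5, -7)
Slope of AB = dy/dx = 2/17 = 0.1176
Perp slope = -dx/dy = -17/2 = -8.5000
b = My - (perp slope)*Mx = -7 + (17*(-10.5))/2 = -7 - 89.2500 = -96.2500

y = -8.5000x - 96.2500


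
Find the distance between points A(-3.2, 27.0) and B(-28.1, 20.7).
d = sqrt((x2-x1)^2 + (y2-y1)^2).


dx = -28.1 + 3.2 = -24.9
dy = 20.7 - 27.0 = -6.3
d = sqrt(620.01 + 39.69) = sqrt(659.7) = 25.6846

25.6846


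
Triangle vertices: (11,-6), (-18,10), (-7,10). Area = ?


11*(10-10) = 0
-18*(10+ 6) = -288
-7*(-6-10) = 112
sum = -176
Area = |-176|/2 = 88.0000

88.0000 sq units


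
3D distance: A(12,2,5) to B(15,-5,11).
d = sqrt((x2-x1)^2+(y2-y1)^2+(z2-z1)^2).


dx=3, dy=-7, dz=6
d = sqrt(9+49+36) = sqrt(94) = 9.6954

9.6954


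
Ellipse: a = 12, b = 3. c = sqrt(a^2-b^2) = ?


c^2 = 12^2 - 3^2 = 144 - 9 = 135
c = sqrt(135) = 11.6190

c = 11.6190


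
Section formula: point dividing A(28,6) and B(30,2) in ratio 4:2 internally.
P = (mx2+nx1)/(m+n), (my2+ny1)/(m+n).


Px = (4*30 + 2*28)/6 = 176/6 = 29.3333
Py = (4*2 + 2*6)/6 = 20/6 = 3.3333

P = (29.3333, 3.3333)


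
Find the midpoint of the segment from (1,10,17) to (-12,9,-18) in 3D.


Mx = (1- 12)/2 = -5.5000
My = (10+9)/2 = 9.5000
Mz = (17- 18)/2 = -0.5000

M = (-5.5000, 9.5000, -0.5000)


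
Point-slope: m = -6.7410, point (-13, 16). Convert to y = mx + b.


y - 16 = -6.7410(x + 13)
y = -6.7410x + 16 + 6.7410*(-13)
y = -6.7410x - 71.6330

y = -6.7410x - 71.6330


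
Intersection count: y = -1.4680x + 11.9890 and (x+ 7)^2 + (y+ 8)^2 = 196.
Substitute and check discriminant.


Substitute y = -1.4680x + 11.9890: (x+ 7)^2 + (-1.4680x+11.9890+ 8)^2 = 196
Expand to Ax^2 + Bx + C = 0, where b-k = 19.989
A = 1+m^2 = 3.155024
B = 2(m(b-k) - h) = 2(-1.4680*19.989 + 7) = -44.687704
C = h^2 + (b-k)^2 - r^2 = 49 + 399.560121 - 196 = 252.560121
disc = B^2-4AC = 1996.9909 - 3187.3330 = -1190.3421
disc < 0

0 intersection points


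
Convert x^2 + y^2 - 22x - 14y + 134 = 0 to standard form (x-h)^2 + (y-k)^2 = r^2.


h = -D/2 = 22/2 = 11
k = -E/2 = 14/2 = 7
r^2 = h^2 + k^2 - F = 121 + 49 - 134 = 36
r = 6

Center (11, 7), radius = 6


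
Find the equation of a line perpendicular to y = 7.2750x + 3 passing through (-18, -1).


Perpendicular slope = -1/m1 = -1/7.2750 = -0.1375
b2 = y0 - m2*x0 = -1 - 18/7.2750 = -1 - 2.4742 = -3.4742

y = -0.1375x - 3.4742


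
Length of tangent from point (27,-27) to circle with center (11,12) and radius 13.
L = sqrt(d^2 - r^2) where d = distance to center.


d = sqrt((27-11)^2 + (-27-12)^2) = sqrt(256+1521) = 42.1545
L = sqrt(1777.0000 - 169) = sqrt(1608.0000) = 40.0999

40.0999


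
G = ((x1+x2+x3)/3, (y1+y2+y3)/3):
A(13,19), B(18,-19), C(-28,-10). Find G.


Gx = (13+18- 28)/3 = 3/3 = 1.0000
Gy = (19- 19- 10)/3 = -10/3 = -3.3333

G = (1.0000, -3.3333)


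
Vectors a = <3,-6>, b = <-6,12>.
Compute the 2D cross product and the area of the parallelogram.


cross = 3*12 + 6*(-6) = 36 - 36 = 0
Parallelogram area = |0| = 0

cross = 0, parallelogram area = 0


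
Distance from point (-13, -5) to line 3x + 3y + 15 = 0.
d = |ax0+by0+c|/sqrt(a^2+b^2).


|3*(-13) + 3*(-5) + 15| = |-39| = 39
sqrt(9 + 9) = sqrt(18) = 4.2426
d = 39/sqrt(18) = 9.1924

9.1924


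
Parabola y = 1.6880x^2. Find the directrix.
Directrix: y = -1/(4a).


a = 1.6880
1/(4a) = 0.1481
directrix: y = -0.1481 = -0.1481

y = -0.1481


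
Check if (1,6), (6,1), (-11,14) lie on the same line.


1*(1-14) + 6*(14-6) - 11*(6-1)
= -13 + 48 - 55 = -20

No, not collinear (determinant = -20)


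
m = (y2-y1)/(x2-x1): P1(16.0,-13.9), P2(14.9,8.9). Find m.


dy = 8.9 + 13.9 = 22.8
dx = 14.9 - 16.0 = -1.1
m = 22.8/(-1.1) = -20.7273

m = -20.7273


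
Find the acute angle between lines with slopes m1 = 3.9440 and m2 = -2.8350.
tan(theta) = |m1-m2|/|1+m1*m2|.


m1-m2 = 6.779
1+m1*m2 = -10.18124
tan(theta) = |6.779/(-10.18124)| = 0.665832
theta = arctan(|6.779/(-10.18124)|) = 33.6570 degrees (acute angle)

33.6570 degrees
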